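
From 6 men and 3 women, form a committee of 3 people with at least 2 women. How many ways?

Sum over valid woman counts:
C(3,2)C(6,1) = 18
C(3,3)C(6,0) = 1
Total: 18 + 1.

Final answer: 19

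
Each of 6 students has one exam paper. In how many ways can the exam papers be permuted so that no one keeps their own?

D(n) = (n-1)(D(n-1) + D(n-2)), D(0)=1, D(1)=0.
D(2) = 1 x (0 + 1) = 1
D(3) = 2 x (1 + 0) = 2
D(4) = 3 x (2 + 1) = 9
D(5) = 4 x (9 + 2) = 44
D(6) = 5 x (D(5) + D(4)) = 5 x (44 + 9)

Final answer: D(6) = 265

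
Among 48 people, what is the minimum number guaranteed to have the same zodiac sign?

There are 12 possible values for zodiac sign. With 48 people and 12 categories, by pigeonhole: ceiling(48/12).

Final answer: 4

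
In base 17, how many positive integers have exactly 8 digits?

Leading digit: 16 options (nonzero). Other 7 digit(s): 17 options each.
Total: 16 x 17^7.

Final answer: 6565418768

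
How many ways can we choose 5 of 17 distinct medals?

C(17,5) = 17!/(5! x 12!).

Final answer: \binom{17}{5} = 6188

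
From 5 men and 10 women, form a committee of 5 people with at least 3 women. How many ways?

Sum over valid woman counts:
C(10,3)C(5,2) = 1200
C(10,4)C(5,1) = 1050
C(10,5)C(5,0) = 252
Total: 1200 + 1050 + 252.

Final answer: 2502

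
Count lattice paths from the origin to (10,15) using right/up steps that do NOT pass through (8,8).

Total paths to (10,15): C(25,15) = 3268760.
Paths through (8,8): C(16,8) x C(9,7) = 463320.
Avoiding (8,8): 3268760 - 463320.

Final answer: 2805440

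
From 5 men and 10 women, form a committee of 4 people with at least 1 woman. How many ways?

Sum over valid woman counts:
C(10,1)C(5,3) = 100
C(10,2)C(5,2) = 450
C(10,3)C(5,1) = 600
C(10,4)C(5,0) = 210
Total: 100 + 450 + 600 + 210.

Final answer: 1360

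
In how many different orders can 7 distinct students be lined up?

The number of ways to arrange 7 distinct objects is 7!.

Final answer: 7! = 5040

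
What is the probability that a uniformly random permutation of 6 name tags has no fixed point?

D(n) = (n-1)(D(n-1) + D(n-2)), D(0)=1, D(1)=0.
Building up: D(2)=1, D(3)=2, D(4)=9, D(5)=44, D(6)=265.
Total arrangements: 6! = 720.
Probability = D(6)/6! = 53/144.

Final answer: D(6)/6! = 265/720 = 0.368056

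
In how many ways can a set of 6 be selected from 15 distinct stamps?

C(15,6) = 15!/(6! x (15-6)!).

Final answer: C(15,6) = 5005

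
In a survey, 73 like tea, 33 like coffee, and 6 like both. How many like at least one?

|A union B| = |A| + |B| - |A intersect B| = 73 + 33 - 6.

Final answer: 100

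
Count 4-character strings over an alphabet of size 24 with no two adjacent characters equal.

Let g(n) count such strings. g(1) = 24, and each valid string of length n-1 extends in 23 ways (any symbol but the last), so g(n) = 23 g(n-1).
Total: g(4) = 24 x 23^3.

Final answer: 24 x 23^{3} = 292008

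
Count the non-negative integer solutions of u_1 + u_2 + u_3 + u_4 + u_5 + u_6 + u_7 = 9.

Stars and bars with 9 stars and 6 bars:
C(9+7-1, 7-1) = C(15,6).

Final answer: C(15,6) = 5005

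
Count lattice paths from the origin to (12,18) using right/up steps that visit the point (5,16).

Paths (0,0)->(5,16): C(21,16) = 20349.
Paths (5,16)->(12,18): C(9,2) = 36.
By multiplication principle: 20349 x 36.

Final answer: 732564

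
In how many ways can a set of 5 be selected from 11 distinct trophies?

C(11,5) = 11!/(5! x 6!).

Final answer: \binom{11}{5} = 462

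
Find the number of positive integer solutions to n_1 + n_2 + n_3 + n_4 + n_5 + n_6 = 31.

Substitute n'_i = n_i - 1 (so n'_i >= 0). Then sum n'_i = 31 - 6 = 25.
Stars and bars: C(25+6-1, 6-1) = C(30,5).

Final answer: C(30,5) = 142506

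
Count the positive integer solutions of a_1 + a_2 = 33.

Substitute a'_i = a_i - 1 (so a'_i >= 0). Then sum a'_i = 33 - 2 = 31.
Stars and bars: C(31+2-1, 2-1) = C(32,1).

Final answer: C(32,1) = 32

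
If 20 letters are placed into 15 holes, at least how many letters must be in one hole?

By the pigeonhole principle: ceiling(20/15).

Final answer: 2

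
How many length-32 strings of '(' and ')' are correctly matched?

The structures are counted by the Catalan number C_n. Here n = 16 (pairs).
C_n = C(2n,n) - C(2n,n+1), so C_{16} = C(32,16) - C(32,17) = 601080390 - 565722720.

Final answer: C_{16} = 35357670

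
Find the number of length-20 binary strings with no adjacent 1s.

Classify by the final bit: ...0 gives a(n-1) strings, ...01 gives a(n-2) strings. Thus a(n) = a(n-1) + a(n-2) with a(1)=2, a(2)=3.
Building up term by term: a(1)=2, a(2)=3, a(3)=5, a(4)=8, a(5)=13, a(6)=21, a(7)=34, a(8)=55, a(9)=89, a(10)=144, a(11)=233, a(12)=377, a(13)=610, a(14)=987, a(15)=1597, a(16)=2584, a(17)=4181, a(18)=6765, a(19)=10946, a(20)=17711.

Final answer: 17711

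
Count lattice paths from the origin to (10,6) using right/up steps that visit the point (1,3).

Paths (0,0)->(1,3): C(4,3) = 4.
Paths (1,3)->(10,6): C(12,3) = 220.
By multiplication principle: 4 x 220.

Final answer: 880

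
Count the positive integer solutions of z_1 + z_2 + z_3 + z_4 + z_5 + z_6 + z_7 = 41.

Substitute z'_i = z_i - 1 (so z'_i >= 0). Then sum z'_i = 41 - 7 = 34.
Stars and bars: C(34+7-1, 7-1) = C(40,6).

Final answer: C(40,6) = 3838380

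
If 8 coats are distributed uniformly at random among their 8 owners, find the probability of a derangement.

D(n) = (n-1)(D(n-1) + D(n-2)), D(0)=1, D(1)=0.
Building up: D(2)=1, D(3)=2, D(4)=9, D(5)=44, D(6)=265, D(7)=1854, D(8)=14833.
Total arrangements: 8! = 40320.
Probability = D(8)/8! = 2119/5760.

Final answer: D(8)/8! = 14833/40320 = 0.367882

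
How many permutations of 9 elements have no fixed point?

D(n) = (n-1)(D(n-1) + D(n-2)), D(0)=1, D(1)=0.
Building up: D(2)=1, D(3)=2, D(4)=9, D(5)=44, D(6)=265, D(7)=1854, D(8)=14833.
D(9) = 8 x (D(8) + D(7)) = 8 x (14833 + 1854).

Final answer: D(9) = 133496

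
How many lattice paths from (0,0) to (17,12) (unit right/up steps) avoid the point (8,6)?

Total paths to (17,12): C(29,12) = 51895935.
Paths through (8,6): C(14,6) x C(15,6) = 15030015.
Avoiding (8,6): 51895935 - 15030015.

Final answer: 36865920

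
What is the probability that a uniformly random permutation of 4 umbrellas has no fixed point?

Derangements satisfy D(n) = (n-1)(D(n-1) + D(n-2)), starting from D(0)=1, D(1)=0.
Building up: D(2)=1, D(3)=2, D(4)=9.
Total arrangements: 4! = 24.
Probability = D(4)/4! = 3/8.

Final answer: D(4)/4! = 9/24 = 0.375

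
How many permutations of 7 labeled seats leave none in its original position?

Use the recurrence D(n) = (n-1)(D(n-1) + D(n-2)) with D(0)=1, D(1)=0.
D(2) = 1 x (0 + 1) = 1
D(3) = 2 x (1 + 0) = 2
D(4) = 3 x (2 + 1) = 9
D(5) = 4 x (9 + 2) = 44
D(6) = 5 x (44 + 9) = 265
D(7) = 6 x (D(6) + D(5)) = 6 x (265 + 44)

Final answer: D(7) = 1854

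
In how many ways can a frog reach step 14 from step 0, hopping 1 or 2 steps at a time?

Condition on the final move: it is a 1-step (f(n-1) ways to get there) or a 2-step (f(n-2) ways), so f(n) = f(n-1) + f(n-2), with f(1)=1, f(2)=2.
Iterating the recurrence: f(1)=1, f(2)=2, f(3)=3, f(4)=5, f(5)=8, f(6)=13, f(7)=21, f(8)=34, f(9)=55, f(10)=89, f(11)=144, f(12)=233, f(13)=377, f(14)=610.

Final answer: 610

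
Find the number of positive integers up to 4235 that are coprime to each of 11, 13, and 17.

|div by 11|=385, |div by 13|=325, |div by 17|=249.
|div by 11&13|=29, |div by 11&17|=22, |div by 13&17|=19, |div by all|=1.
By inclusion-exclusion, divisible by at least one: 385+325+249-29-22-19+1 = 890.
Not divisible by any: 4235 - 890.

Final answer: 3345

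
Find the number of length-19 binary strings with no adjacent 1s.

Classify by the final bit: ...0 gives a(n-1) strings, ...01 gives a(n-2) strings. Thus a(n) = a(n-1) + a(n-2) with a(1)=2, a(2)=3.
Iterating the recurrence: a(1)=2, a(2)=3, a(3)=5, a(4)=8, a(5)=13, a(6)=21, a(7)=34, a(8)=55, a(9)=89, a(10)=144, a(11)=233, a(12)=377, a(13)=610, a(14)=987, a(15)=1597, a(16)=2584, a(17)=4181, a(18)=6765, a(19)=10946.

Final answer: 10946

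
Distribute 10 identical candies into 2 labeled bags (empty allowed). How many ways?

Stars and bars: C(n+k-1, k-1) = C(11,1).

Final answer: C(11,1) = 11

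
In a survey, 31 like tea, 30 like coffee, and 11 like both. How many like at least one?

|A union B| = |A| + |B| - |A intersect B| = 31 + 30 - 11.

Final answer: 50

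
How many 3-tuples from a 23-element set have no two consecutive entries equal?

Let g(n) count such strings. g(1) = 23, and each valid string of length n-1 extends in 22 ways (any symbol but the last), so g(n) = 22 g(n-1).
Total: g(3) = 23 x 22^2.

Final answer: 23 x 22^{2} = 11132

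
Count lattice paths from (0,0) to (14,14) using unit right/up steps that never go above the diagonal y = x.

Total monotonic paths to (14,14): C(28,14) = 40116600.
A path is bad iff it touches y = x + 1; reflecting its initial segment maps bad paths bijectively onto all paths to (13,15), of which there are C(28,15) = 37442160.
Valid Dyck paths: 40116600 - 37442160.
(Equivalently, C_{14} = C(28,14)/15 = 40116600/15.)

Final answer: C_{14} = 2674440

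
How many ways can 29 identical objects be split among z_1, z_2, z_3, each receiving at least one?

Substitute z'_i = z_i - 1 (so z'_i >= 0). Then sum z'_i = 29 - 3 = 26.
Stars and bars: C(26+3-1, 3-1) = C(28,2).

Final answer: C(28,2) = 378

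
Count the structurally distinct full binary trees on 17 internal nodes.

This is a standard Catalan-number count: the answer is C_n. Here n = 17.
Using C_0 = 1 and C_(k+1) = C_k x 2(2k+1)/(k+2), build up term by term: C_1=1, C_2=2, C_3=5, C_4=14, C_5=42, C_6=132, C_7=429, C_8=1430, C_9=4862, C_10=16796, C_11=58786, C_12=208012, C_13=742900, C_14=2674440, C_15=9694845, C_16=35357670, C_17=129644790.

Final answer: C_{17} = 129644790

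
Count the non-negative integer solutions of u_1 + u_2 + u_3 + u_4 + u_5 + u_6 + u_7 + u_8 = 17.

Stars and bars with 17 stars and 7 bars:
C(17+8-1, 8-1) = C(24,7).

Final answer: C(24,7) = 346104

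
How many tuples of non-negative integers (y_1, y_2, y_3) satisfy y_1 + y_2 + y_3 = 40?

Stars and bars with 40 stars and 2 bars:
C(40+3-1, 3-1) = C(42,2).

Final answer: C(42,2) = 861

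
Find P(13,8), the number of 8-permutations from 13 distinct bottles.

P(13,8) = 13!/(13-8)! = 13!/5!.

Final answer: P(13,8) = 51891840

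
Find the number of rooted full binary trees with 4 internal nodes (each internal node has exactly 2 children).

The structures are counted by the Catalan number C_n. Here n = 4.
C_n = C(2n,n) - C(2n,n+1), so C_{4} = C(8,4) - C(8,5) = 70 - 56.

Final answer: C_{4} = 14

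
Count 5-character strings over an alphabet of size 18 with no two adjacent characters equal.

First character: 18 choices. Each subsequent: 17 choices (must differ from the previous one).
Total: 18 x 17^4.

Final answer: 18 x 17^{4} = 1503378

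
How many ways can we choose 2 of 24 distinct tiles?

C(24,2) = 24!/(2! x (24-2)!).

Final answer: C(24,2) = 276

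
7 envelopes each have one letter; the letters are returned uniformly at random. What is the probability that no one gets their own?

Use the recurrence D(n) = (n-1)(D(n-1) + D(n-2)) with D(0)=1, D(1)=0.
Building up: D(2)=1, D(3)=2, D(4)=9, D(5)=44, D(6)=265, D(7)=1854.
Total arrangements: 7! = 5040.
Probability = D(7)/7! = 103/280.

Final answer: D(7)/7! = 1854/5040 = 0.367857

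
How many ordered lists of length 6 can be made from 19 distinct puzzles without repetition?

P(19,6) = 19!/(19-6)! = 19!/13!.

Final answer: P(19,6) = 19535040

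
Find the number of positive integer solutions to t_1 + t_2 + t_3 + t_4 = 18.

Substitute t'_i = t_i - 1 (so t'_i >= 0). Then sum t'_i = 18 - 4 = 14.
Stars and bars: C(14+4-1, 4-1) = C(17,3).

Final answer: C(17,3) = 680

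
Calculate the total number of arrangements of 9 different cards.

The number of ways to arrange 9 distinct objects is 9!.

Final answer: 9! = 362880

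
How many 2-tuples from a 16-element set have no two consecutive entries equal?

First character: 16 choices. Each subsequent: 15 choices (must differ from the previous one).
Total: 16 x 15^1.

Final answer: 16 x 15^{1} = 240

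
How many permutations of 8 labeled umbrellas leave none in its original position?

Use the recurrence D(n) = (n-1)(D(n-1) + D(n-2)) with D(0)=1, D(1)=0.
D(2) = 1 x (0 + 1) = 1
D(3) = 2 x (1 + 0) = 2
D(4) = 3 x (2 + 1) = 9
D(5) = 4 x (9 + 2) = 44
D(6) = 5 x (44 + 9) = 265
D(7) = 6 x (265 + 44) = 1854
D(8) = 7 x (D(7) + D(6)) = 7 x (1854 + 265)

Final answer: D(8) = 14833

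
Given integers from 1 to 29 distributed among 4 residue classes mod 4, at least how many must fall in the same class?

By pigeonhole with 29 objects and 4 categories: ceiling(29/4).

Final answer: 8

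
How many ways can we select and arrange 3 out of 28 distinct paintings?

P(28,3) = 28!/(28-3)! = 28!/25!.

Final answer: P(28,3) = 19656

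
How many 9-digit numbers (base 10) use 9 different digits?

First digit: 9 (not 0). Second: 9 (not first). Third: 8, etc.
Total: 9 x 9 x 8 x 7 x 6 x 5 x 4 x 3 x 2.

Final answer: 3265920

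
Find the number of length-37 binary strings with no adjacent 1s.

Let a(n) count valid strings. If the last bit is 0 the prefix is any valid string of length n-1; if it is 1 the string must end in 01 with a valid prefix of length n-2. So a(n) = a(n-1) + a(n-2), a(1)=2, a(2)=3.
Iterating the recurrence: a(1)=2, a(2)=3, a(3)=5, a(4)=8, a(5)=13, a(6)=21, a(7)=34, a(8)=55, a(9)=89, a(10)=144, a(11)=233, a(12)=377, a(13)=610, a(14)=987, a(15)=1597, a(16)=2584, a(17)=4181, a(18)=6765, a(19)=10946, a(20)=17711, a(21)=28657, a(22)=46368, a(23)=75025, a(24)=121393, a(25)=196418, a(26)=317811, a(27)=514229, a(28)=832040, a(29)=1346269, a(30)=2178309, a(31)=3524578, a(32)=5702887, a(33)=9227465, a(34)=14930352, a(35)=24157817, a(36)=39088169, a(37)=63245986.

Final answer: 63245986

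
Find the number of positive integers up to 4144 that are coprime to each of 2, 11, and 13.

|div by 2|=2072, |div by 11|=376, |div by 13|=318.
|div by 2&11|=188, |div by 2&13|=159, |div by 11&13|=28, |div by all|=14.
By inclusion-exclusion, divisible by at least one: 2072+376+318-188-159-28+14 = 2405.
Not divisible by any: 4144 - 2405.

Final answer: 1739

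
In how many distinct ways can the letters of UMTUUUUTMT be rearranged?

Letters (M:2, T:3, U:5). Total letters: 10.
Permutations = 10!/(5! x 3! x 2!).

Final answer: 2520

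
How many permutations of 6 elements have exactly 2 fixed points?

Choose which 2 elements are fixed: C(6,2) = 15.
Derange the remaining 4 using D(j) = (j-1)(D(j-1) + D(j-2)), D(0)=1, D(1)=0: D(2)=1, D(3)=2, D(4)=9.
Total: 15 x 9.

Final answer: C(6,2) D(4) = 135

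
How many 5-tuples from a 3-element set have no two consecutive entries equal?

Let g(n) count such strings. g(1) = 3, and each valid string of length n-1 extends in 2 ways (any symbol but the last), so g(n) = 2 g(n-1).
Total: g(5) = 3 x 2^4.

Final answer: 3 x 2^{4} = 48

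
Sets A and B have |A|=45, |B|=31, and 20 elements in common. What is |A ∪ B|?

|A union B| = |A| + |B| - |A intersect B| = 45 + 31 - 20.

Final answer: 56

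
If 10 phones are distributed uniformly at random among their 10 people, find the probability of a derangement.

D(n) = (n-1)(D(n-1) + D(n-2)), D(0)=1, D(1)=0.
Building up: D(2)=1, D(3)=2, D(4)=9, D(5)=44, D(6)=265, D(7)=1854, D(8)=14833, D(9)=133496, D(10)=1334961.
Total arrangements: 10! = 3628800.
Probability = D(10)/10! = 16481/44800.

Final answer: D(10)/10! = 1334961/3628800 = 0.367879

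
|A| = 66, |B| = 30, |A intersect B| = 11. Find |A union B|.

|A union B| = |A| + |B| - |A intersect B| = 66 + 30 - 11.

Final answer: 85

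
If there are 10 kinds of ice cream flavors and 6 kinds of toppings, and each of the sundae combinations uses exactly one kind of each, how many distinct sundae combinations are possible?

By the multiplication principle: 10 x 6.

Final answer: 60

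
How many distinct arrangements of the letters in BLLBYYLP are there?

Letters (B:2, L:3, P:1, Y:2). Total letters: 8.
Permutations = 8!/(3! x 2! x 2!).

Final answer: 1680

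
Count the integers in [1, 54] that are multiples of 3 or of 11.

Multiples of 3: 18. Multiples of 11: 4. Of both (lcm=33): 1.
By inclusion-exclusion: 18 + 4 - 1.

Final answer: 21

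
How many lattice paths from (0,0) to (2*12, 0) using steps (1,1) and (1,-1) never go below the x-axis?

Total monotonic paths to (12,12): C(24,12) = 2704156.
Reflecting each bad path at its first crossing gives a bijection with paths to (11,13): C(24,13) = 2496144.
Valid Dyck paths: 2704156 - 2496144.
(Check: C(24,12) - C(24,13) = C(24,12)/13, the Catalan number C_{12}.)

Final answer: C_{12} = 208012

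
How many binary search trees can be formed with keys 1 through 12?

The structures are counted by the Catalan number C_n. Here n = 12.
Using C_0 = 1 and C_(k+1) = C_k x 2(2k+1)/(k+2), build up term by term: C_1=1, C_2=2, C_3=5, C_4=14, C_5=42, C_6=132, C_7=429, C_8=1430, C_9=4862, C_10=16796, C_11=58786, C_12=208012.

Final answer: C_{12} = 208012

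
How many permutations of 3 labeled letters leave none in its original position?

D(n) = (n-1)(D(n-1) + D(n-2)), D(0)=1, D(1)=0.
D(2) = 1 x (0 + 1) = 1
D(3) = 2 x (D(2) + D(1)) = 2 x (1 + 0)

Final answer: D(3) = 2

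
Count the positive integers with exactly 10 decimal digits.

These are the integers in [10^9, 10^10), so the count is 10^10 - 10^9 = 9 x 10^9.

Final answer: 9000000000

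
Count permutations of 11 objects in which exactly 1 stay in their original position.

Choose which 1 elements are fixed: C(11,1) = 11.
Derange the remaining 10 using D(j) = (j-1)(D(j-1) + D(j-2)), D(0)=1, D(1)=0: D(2)=1, D(3)=2, D(4)=9, D(5)=44, D(6)=265, D(7)=1854, D(8)=14833, D(9)=133496, D(10)=1334961.
Total: 11 x 1334961.

Final answer: C(11,1) D(10) = 14684571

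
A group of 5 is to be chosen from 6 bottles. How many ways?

C(6,5) = 6!/(5! x (6-5)!).

Final answer: C(6,5) = 6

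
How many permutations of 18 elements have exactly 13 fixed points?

Choose which 13 elements are fixed: C(18,13) = 8568.
Derange the remaining 5 using D(j) = (j-1)(D(j-1) + D(j-2)), D(0)=1, D(1)=0: D(2)=1, D(3)=2, D(4)=9, D(5)=44.
Total: 8568 x 44.

Final answer: C(18,13) D(5) = 376992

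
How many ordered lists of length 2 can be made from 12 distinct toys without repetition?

P(12,2) = 12!/(12-2)! = 12!/10!.

Final answer: P(12,2) = 132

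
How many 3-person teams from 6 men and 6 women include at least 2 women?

Sum over valid woman counts:
C(6,2)C(6,1) = 90
C(6,3)C(6,0) = 20
Total: 90 + 20.

Final answer: 110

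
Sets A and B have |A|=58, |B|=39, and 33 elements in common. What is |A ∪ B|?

|A union B| = |A| + |B| - |A intersect B| = 58 + 39 - 33.

Final answer: 64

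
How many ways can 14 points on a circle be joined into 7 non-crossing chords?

This is a standard Catalan-number count: the answer is C_n. Here n = 14/2 = 7.
C_n = C(2n,n)/(n+1), so C_{7} = C(14,7)/8 = 3432/8.

Final answer: C_{7} = 429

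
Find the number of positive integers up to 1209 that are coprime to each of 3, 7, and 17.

|div by 3|=403, |div by 7|=172, |div by 17|=71.
|div by 3&7|=57, |div by 3&17|=23, |div by 7&17|=10, |div by all|=3.
By inclusion-exclusion, divisible by at least one: 403+172+71-57-23-10+3 = 559.
Not divisible by any: 1209 - 559.

Final answer: 650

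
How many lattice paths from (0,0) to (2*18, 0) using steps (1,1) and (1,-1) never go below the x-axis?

Total monotonic paths to (18,18): C(36,18) = 9075135300.
By the reflection principle, paths that go above the diagonal number C(36,19) = 8597496600.
Valid Dyck paths: 9075135300 - 8597496600.
(Equivalently, C_{18} = C(36,18)/19 = 9075135300/19.)

Final answer: C_{18} = 477638700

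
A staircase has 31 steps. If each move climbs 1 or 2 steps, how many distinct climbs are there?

Condition on the final move: it is a 1-step (f(n-1) ways to get there) or a 2-step (f(n-2) ways), so f(n) = f(n-1) + f(n-2), with f(1)=1, f(2)=2.
Computing successive values: f(1)=1, f(2)=2, f(3)=3, f(4)=5, f(5)=8, f(6)=13, f(7)=21, f(8)=34, f(9)=55, f(10)=89, f(11)=144, f(12)=233, f(13)=377, f(14)=610, f(15)=987, f(16)=1597, f(17)=2584, f(18)=4181, f(19)=6765, f(20)=10946, f(21)=17711, f(22)=28657, f(23)=46368, f(24)=75025, f(25)=121393, f(26)=196418, f(27)=317811, f(28)=514229, f(29)=832040, f(30)=1346269, f(31)=2178309.

Final answer: 2178309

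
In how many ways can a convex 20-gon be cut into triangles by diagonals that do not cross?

The structures are counted by the Catalan number C_n. Here n = 20 - 2 = 18.
C_n = (2n)!/(n!(n+1)!), so C_{18} = 36!/(18! x 19!) = C(36,18)/19 = 9075135300/19.

Final answer: C_{18} = 477638700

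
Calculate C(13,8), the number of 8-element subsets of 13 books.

C(13,8) = 13!/(8! x (13-8)!).

Final answer: C(13,8) = 1287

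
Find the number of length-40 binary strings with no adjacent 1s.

Classify by the final bit: ...0 gives a(n-1) strings, ...01 gives a(n-2) strings. Thus a(n) = a(n-1) + a(n-2) with a(1)=2, a(2)=3.
Computing successive values: a(1)=2, a(2)=3, a(3)=5, a(4)=8, a(5)=13, a(6)=21, a(7)=34, a(8)=55, a(9)=89, a(10)=144, a(11)=233, a(12)=377, a(13)=610, a(14)=987, a(15)=1597, a(16)=2584, a(17)=4181, a(18)=6765, a(19)=10946, a(20)=17711, a(21)=28657, a(22)=46368, a(23)=75025, a(24)=121393, a(25)=196418, a(26)=317811, a(27)=514229, a(28)=832040, a(29)=1346269, a(30)=2178309, a(31)=3524578, a(32)=5702887, a(33)=9227465, a(34)=14930352, a(35)=24157817, a(36)=39088169, a(37)=63245986, a(38)=102334155, a(39)=165580141, a(40)=267914296.

Final answer: 267914296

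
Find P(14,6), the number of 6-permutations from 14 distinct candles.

P(14,6) = 14!/(14-6)! = 14!/8!.

Final answer: P(14,6) = 2162160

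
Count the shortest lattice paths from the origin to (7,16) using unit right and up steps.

Each path has 7 right steps and 16 up steps in some order (23 steps total).
Choose which 16 of the 23 steps are up: C(23,16).

Final answer: C(23,16) = 245157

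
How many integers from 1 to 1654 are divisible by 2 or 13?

Multiples of 2: 827. Multiples of 13: 127. Of both (lcm=26): 63.
By inclusion-exclusion: 827 + 127 - 63.

Final answer: 891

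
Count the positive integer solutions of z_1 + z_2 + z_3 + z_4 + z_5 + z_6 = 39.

Substitute z'_i = z_i - 1 (so z'_i >= 0). Then sum z'_i = 39 - 6 = 33.
Stars and bars: C(33+6-1, 6-1) = C(38,5).

Final answer: C(38,5) = 501942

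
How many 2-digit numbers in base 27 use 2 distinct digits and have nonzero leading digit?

The leading digit has 26 choices (anything but zero); the next has 26 (anything but the first), then 25, and so on, one fewer each time.
Total: 26 x 26.

Final answer: 676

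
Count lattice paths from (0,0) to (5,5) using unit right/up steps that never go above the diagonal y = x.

Total monotonic paths to (5,5): C(10,5) = 252.
Reflecting each bad path at its first crossing gives a bijection with paths to (4,6): C(10,6) = 210.
Valid Dyck paths: 252 - 210.
(This is the Catalan number C_{5}.)

Final answer: C_{5} = 42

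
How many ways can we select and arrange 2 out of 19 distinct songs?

P(19,2) = 19!/(19-2)! = 19!/17!.

Final answer: P(19,2) = 342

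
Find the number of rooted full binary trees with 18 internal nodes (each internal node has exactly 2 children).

This is a standard Catalan-number count: the answer is C_n. Here n = 18.
C_n = (2n)!/(n!(n+1)!), so C_{18} = 36!/(18! x 19!) = C(36,18)/19 = 9075135300/19.

Final answer: C_{18} = 477638700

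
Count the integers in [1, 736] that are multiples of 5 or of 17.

Multiples of 5: 147. Multiples of 17: 43. Of both (lcm=85): 8.
By inclusion-exclusion: 147 + 43 - 8.

Final answer: 182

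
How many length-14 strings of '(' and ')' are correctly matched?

This is counted by the nth Catalan number C_n. Here n = 7 (pairs).
C_n = C(2n,n)/(n+1), so C_{7} = C(14,7)/8 = 3432/8.

Final answer: C_{7} = 429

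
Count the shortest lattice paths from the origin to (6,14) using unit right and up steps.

Each path has 6 right steps and 14 up steps in some order (20 steps total).
Choose which 14 of the 20 steps are up: C(20,14).

Final answer: C(20,14) = 38760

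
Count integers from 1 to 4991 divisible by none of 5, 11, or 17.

|div by 5|=998, |div by 11|=453, |div by 17|=293.
|div by 5&11|=90, |div by 5&17|=58, |div by 11&17|=26, |div by all|=5.
By inclusion-exclusion, divisible by at least one: 998+453+293-90-58-26+5 = 1575.
Not divisible by any: 4991 - 1575.

Final answer: 3416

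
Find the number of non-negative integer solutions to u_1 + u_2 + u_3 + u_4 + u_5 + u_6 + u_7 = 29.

Stars and bars with 29 stars and 6 bars:
C(29+7-1, 7-1) = C(35,6).

Final answer: C(35,6) = 1623160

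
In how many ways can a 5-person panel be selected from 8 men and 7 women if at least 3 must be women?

Sum over valid woman counts:
C(7,3)C(8,2) = 980
C(7,4)C(8,1) = 280
C(7,5)C(8,0) = 21
Total: 980 + 280 + 21.

Final answer: 1281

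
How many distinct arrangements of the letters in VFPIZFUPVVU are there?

Letters (F:2, I:1, P:2, U:2, V:3, Z:1). Total letters: 11.
Permutations = 11!/(3! x 2! x 2! x 2!).

Final answer: 831600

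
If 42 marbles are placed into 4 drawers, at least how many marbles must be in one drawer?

By the pigeonhole principle: ceiling(42/4).

Final answer: 11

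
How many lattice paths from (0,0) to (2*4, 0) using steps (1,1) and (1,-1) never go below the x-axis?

Total monotonic paths to (4,4): C(8,4) = 70.
By the reflection principle, paths that go above the diagonal number C(8,5) = 56.
Valid Dyck paths: 70 - 56.
(These counts are the Catalan numbers.)

Final answer: C_{4} = 14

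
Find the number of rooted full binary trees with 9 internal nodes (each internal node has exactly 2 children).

This is counted by the nth Catalan number C_n. Here n = 9.
C_n = (2n)!/(n!(n+1)!), so C_{9} = 18!/(9! x 10!) = C(18,9)/10 = 48620/10.

Final answer: C_{9} = 4862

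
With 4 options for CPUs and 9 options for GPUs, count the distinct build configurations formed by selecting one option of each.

By the multiplication principle: 4 x 9.

Final answer: 36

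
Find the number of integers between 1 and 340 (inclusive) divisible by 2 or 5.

Multiples of 2: 170. Multiples of 5: 68. Of both (lcm=10): 34.
By inclusion-exclusion: 170 + 68 - 34.

Final answer: 204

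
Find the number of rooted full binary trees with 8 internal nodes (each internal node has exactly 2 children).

This is counted by the nth Catalan number C_n. Here n = 8.
C_n = C(2n,n)/(n+1), so C_{8} = C(16,8)/9 = 12870/9.

Final answer: C_{8} = 1430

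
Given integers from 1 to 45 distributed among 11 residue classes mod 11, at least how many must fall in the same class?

By pigeonhole with 45 objects and 11 categories: ceiling(45/11).

Final answer: 5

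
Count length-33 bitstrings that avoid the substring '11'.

A valid string ends in 0 (append to any length-(n-1) valid string) or in 01 (append to any length-(n-2) valid string), so a(n) = a(n-1) + a(n-2) with a(1)=2, a(2)=3.
Computing successive values: a(1)=2, a(2)=3, a(3)=5, a(4)=8, a(5)=13, a(6)=21, a(7)=34, a(8)=55, a(9)=89, a(10)=144, a(11)=233, a(12)=377, a(13)=610, a(14)=987, a(15)=1597, a(16)=2584, a(17)=4181, a(18)=6765, a(19)=10946, a(20)=17711, a(21)=28657, a(22)=46368, a(23)=75025, a(24)=121393, a(25)=196418, a(26)=317811, a(27)=514229, a(28)=832040, a(29)=1346269, a(30)=2178309, a(31)=3524578, a(32)=5702887, a(33)=9227465.

Final answer: 9227465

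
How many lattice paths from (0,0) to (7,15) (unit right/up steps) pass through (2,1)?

Paths (0,0)->(2,1): C(3,1) = 3.
Paths (2,1)->(7,15): C(19,14) = 11628.
By multiplication principle: 3 x 11628.

Final answer: 34884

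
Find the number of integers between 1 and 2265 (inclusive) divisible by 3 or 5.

Multiples of 3: 755. Multiples of 5: 453. Of both (lcm=15): 151.
By inclusion-exclusion: 755 + 453 - 151.

Final answer: 1057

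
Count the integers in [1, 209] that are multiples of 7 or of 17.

Multiples of 7: 29. Multiples of 17: 12. Of both (lcm=119): 1.
By inclusion-exclusion: 29 + 12 - 1.

Final answer: 40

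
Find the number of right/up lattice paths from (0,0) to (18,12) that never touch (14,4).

Total paths to (18,12): C(30,12) = 86493225.
Paths through (14,4): C(18,4) x C(12,8) = 1514700.
Avoiding (14,4): 86493225 - 1514700.

Final answer: 84978525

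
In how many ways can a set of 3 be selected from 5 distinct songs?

C(5,3) = 5!/(3! x (5-3)!).

Final answer: C(5,3) = 10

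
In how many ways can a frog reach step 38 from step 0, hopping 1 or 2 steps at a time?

Condition on the final move: it is a 1-step (f(n-1) ways to get there) or a 2-step (f(n-2) ways), so f(n) = f(n-1) + f(n-2), with f(1)=1, f(2)=2.
Iterating the recurrence: f(1)=1, f(2)=2, f(3)=3, f(4)=5, f(5)=8, f(6)=13, f(7)=21, f(8)=34, f(9)=55, f(10)=89, f(11)=144, f(12)=233, f(13)=377, f(14)=610, f(15)=987, f(16)=1597, f(17)=2584, f(18)=4181, f(19)=6765, f(20)=10946, f(21)=17711, f(22)=28657, f(23)=46368, f(24)=75025, f(25)=121393, f(26)=196418, f(27)=317811, f(28)=514229, f(29)=832040, f(30)=1346269, f(31)=2178309, f(32)=3524578, f(33)=5702887, f(34)=9227465, f(35)=14930352, f(36)=24157817, f(37)=39088169, f(38)=63245986.

Final answer: 63245986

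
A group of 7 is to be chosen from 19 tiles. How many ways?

C(19,7) = 19!/(7! x (19-7)!).

Final answer: C(19,7) = 50388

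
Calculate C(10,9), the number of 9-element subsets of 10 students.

C(10,9) = 10!/(9! x 1!).

Final answer: \binom{10}{9} = 10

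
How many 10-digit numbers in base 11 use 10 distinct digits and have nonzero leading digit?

The leading digit has 10 choices (anything but zero); the next has 10 (anything but the first), then 9, and so on, one fewer each time.
Total: 10 x 10 x 9 x 8 x 7 x 6 x 5 x 4 x 3 x 2.

Final answer: 36288000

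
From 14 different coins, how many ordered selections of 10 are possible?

P(14,10) = 14!/(14-10)! = 14!/4!.

Final answer: P(14,10) = 3632428800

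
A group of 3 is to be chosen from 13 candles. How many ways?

C(13,3) = 13!/(3! x (13-3)!).

Final answer: C(13,3) = 286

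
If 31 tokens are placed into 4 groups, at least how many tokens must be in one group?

By the pigeonhole principle: ceiling(31/4).

Final answer: 8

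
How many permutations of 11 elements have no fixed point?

D(n) = (n-1)(D(n-1) + D(n-2)), D(0)=1, D(1)=0.
Building up: D(2)=1, D(3)=2, D(4)=9, D(5)=44, D(6)=265, D(7)=1854, D(8)=14833, D(9)=133496, D(10)=1334961.
D(11) = 10 x (D(10) + D(9)) = 10 x (1334961 + 133496).

Final answer: D(11) = 14684570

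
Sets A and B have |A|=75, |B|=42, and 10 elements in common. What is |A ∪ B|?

|A union B| = |A| + |B| - |A intersect B| = 75 + 42 - 10.

Final answer: 107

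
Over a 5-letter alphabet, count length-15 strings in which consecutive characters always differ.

First character: 5 choices. Each subsequent: 4 choices (must differ from the previous one).
Total: 5 x 4^14.

Final answer: 5 x 4^{14} = 1342177280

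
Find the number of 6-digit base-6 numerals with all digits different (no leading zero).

First digit: 5 (nonzero). Second: 5 (not first). Third: 4, etc.
Total: 5 x 5 x 4 x 3 x 2 x 1.

Final answer: 600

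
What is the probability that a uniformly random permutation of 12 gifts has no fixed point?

Use the recurrence D(n) = (n-1)(D(n-1) + D(n-2)) with D(0)=1, D(1)=0.
Building up: D(2)=1, D(3)=2, D(4)=9, D(5)=44, D(6)=265, D(7)=1854, D(8)=14833, D(9)=133496, D(10)=1334961, D(11)=14684570, D(12)=176214841.
Total arrangements: 12! = 479001600.
Probability = D(12)/12! = 16019531/43545600.

Final answer: D(12)/12! = 176214841/479001600 = 0.367879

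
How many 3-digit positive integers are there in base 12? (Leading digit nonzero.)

Leading digit: 11 options (nonzero). Other 2 digit(s): 12 options each.
Total: 11 x 12^2.

Final answer: 1584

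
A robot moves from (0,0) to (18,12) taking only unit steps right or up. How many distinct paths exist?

Each path has 18 right steps and 12 up steps in some order (30 steps total).
Choose which 12 of the 30 steps are up: C(30,12).

Final answer: C(30,12) = 86493225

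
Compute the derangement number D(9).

D(n) = (n-1)(D(n-1) + D(n-2)), D(0)=1, D(1)=0.
D(2) = 1 x (0 + 1) = 1
D(3) = 2 x (1 + 0) = 2
D(4) = 3 x (2 + 1) = 9
D(5) = 4 x (9 + 2) = 44
D(6) = 5 x (44 + 9) = 265
D(7) = 6 x (265 + 44) = 1854
D(8) = 7 x (1854 + 265) = 14833
D(9) = 8 x (D(8) + D(7)) = 8 x (14833 + 1854)

Final answer: D(9) = 133496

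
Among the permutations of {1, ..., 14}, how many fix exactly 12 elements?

Choose which 12 elements are fixed: C(14,12) = 91.
Derange the remaining 2 using D(j) = (j-1)(D(j-1) + D(j-2)), D(0)=1, D(1)=0: D(2)=1.
Total: 91 x 1.

Final answer: C(14,12) D(2) = 91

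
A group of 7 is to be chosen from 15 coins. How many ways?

C(15,7) = 15!/(7! x (15-7)!).

Final answer: C(15,7) = 6435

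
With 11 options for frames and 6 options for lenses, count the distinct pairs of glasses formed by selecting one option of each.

By the multiplication principle: 11 x 6.

Final answer: 66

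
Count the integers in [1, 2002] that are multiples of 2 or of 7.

Multiples of 2: 1001. Multiples of 7: 286. Of both (lcm=14): 143.
By inclusion-exclusion: 1001 + 286 - 143.

Final answer: 1144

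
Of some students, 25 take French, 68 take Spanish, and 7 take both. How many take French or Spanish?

|A union B| = |A| + |B| - |A intersect B| = 25 + 68 - 7.

Final answer: 86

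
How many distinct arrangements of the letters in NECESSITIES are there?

Letters (C:1, E:3, I:2, N:1, S:3, T:1). Total letters: 11.
Permutations = 11!/(3! x 3! x 2!).

Final answer: 554400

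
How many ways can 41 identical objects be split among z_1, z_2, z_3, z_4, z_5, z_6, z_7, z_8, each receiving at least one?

Substitute z'_i = z_i - 1 (so z'_i >= 0). Then sum z'_i = 41 - 8 = 33.
Stars and bars: C(33+8-1, 8-1) = C(40,7).

Final answer: C(40,7) = 18643560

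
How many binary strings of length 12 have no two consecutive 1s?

A valid string ends in 0 (append to any length-(n-1) valid string) or in 01 (append to any length-(n-2) valid string), so a(n) = a(n-1) + a(n-2) with a(1)=2, a(2)=3.
Computing successive values: a(1)=2, a(2)=3, a(3)=5, a(4)=8, a(5)=13, a(6)=21, a(7)=34, a(8)=55, a(9)=89, a(10)=144, a(11)=233, a(12)=377.

Final answer: 377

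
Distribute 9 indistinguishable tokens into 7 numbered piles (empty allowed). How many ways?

Stars and bars: C(n+k-1, k-1) = C(15,6).

Final answer: C(15,6) = 5005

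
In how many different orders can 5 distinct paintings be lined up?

The number of ways to arrange 5 distinct objects is 5!.

Final answer: 5! = 120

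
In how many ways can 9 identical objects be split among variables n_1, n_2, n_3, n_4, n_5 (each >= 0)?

Stars and bars with 9 stars and 4 bars:
C(9+5-1, 5-1) = C(13,4).

Final answer: C(13,4) = 715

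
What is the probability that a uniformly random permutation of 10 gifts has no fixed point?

D(n) = (n-1)(D(n-1) + D(n-2)), D(0)=1, D(1)=0.
Building up: D(2)=1, D(3)=2, D(4)=9, D(5)=44, D(6)=265, D(7)=1854, D(8)=14833, D(9)=133496, D(10)=1334961.
Total arrangements: 10! = 3628800.
Probability = D(10)/10! = 16481/44800.

Final answer: D(10)/10! = 1334961/3628800 = 0.367879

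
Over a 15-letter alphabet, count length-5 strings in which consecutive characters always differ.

First character: 15 choices. Each subsequent: 14 choices (must differ from the previous one).
Total: 15 x 14^4.

Final answer: 15 x 14^{4} = 576240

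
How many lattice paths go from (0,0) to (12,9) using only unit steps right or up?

Each path has 12 right steps and 9 up steps in some order (21 steps total).
Choose which 9 of the 21 steps are up: C(21,9).

Final answer: C(21,9) = 293930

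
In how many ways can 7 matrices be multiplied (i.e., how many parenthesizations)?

This is a standard Catalan-number count: the answer is C_n. Here n = 7 - 1 = 6.
C_n = C(2n,n)/(n+1), so C_{6} = C(12,6)/7 = 924/7.

Final answer: C_{6} = 132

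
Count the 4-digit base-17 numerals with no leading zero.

Leading digit: 16 options (nonzero). Other 3 digit(s): 17 options each.
Total: 16 x 17^3.

Final answer: 78608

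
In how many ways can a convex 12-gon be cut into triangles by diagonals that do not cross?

The structures are counted by the Catalan number C_n. Here n = 12 - 2 = 10.
C_n = C(2n,n)/(n+1), so C_{10} = C(20,10)/11 = 184756/11.

Final answer: C_{10} = 16796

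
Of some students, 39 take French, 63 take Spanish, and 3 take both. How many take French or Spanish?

|A union B| = |A| + |B| - |A intersect B| = 39 + 63 - 3.

Final answer: 99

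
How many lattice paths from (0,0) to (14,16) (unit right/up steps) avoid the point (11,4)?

Total paths to (14,16): C(30,16) = 145422675.
Paths through (11,4): C(15,4) x C(15,12) = 621075.
Avoiding (11,4): 145422675 - 621075.

Final answer: 144801600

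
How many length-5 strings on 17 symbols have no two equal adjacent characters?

First character: 17 choices. Each subsequent: 16 choices (must differ from the previous one).
Total: 17 x 16^4.

Final answer: 17 x 16^{4} = 1114112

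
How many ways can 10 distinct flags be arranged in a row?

The number of ways to arrange 10 distinct objects is 10!.

Final answer: 10! = 3628800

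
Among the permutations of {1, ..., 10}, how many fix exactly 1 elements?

Choose which 1 elements are fixed: C(10,1) = 10.
Derange the remaining 9 using D(j) = (j-1)(D(j-1) + D(j-2)), D(0)=1, D(1)=0: D(2)=1, D(3)=2, D(4)=9, D(5)=44, D(6)=265, D(7)=1854, D(8)=14833, D(9)=133496.
Total: 10 x 133496.

Final answer: C(10,1) D(9) = 1334960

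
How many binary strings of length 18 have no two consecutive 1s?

Let a(n) count valid strings. If the last bit is 0 the prefix is any valid string of length n-1; if it is 1 the string must end in 01 with a valid prefix of length n-2. So a(n) = a(n-1) + a(n-2), a(1)=2, a(2)=3.
Building up term by term: a(1)=2, a(2)=3, a(3)=5, a(4)=8, a(5)=13, a(6)=21, a(7)=34, a(8)=55, a(9)=89, a(10)=144, a(11)=233, a(12)=377, a(13)=610, a(14)=987, a(15)=1597, a(16)=2584, a(17)=4181, a(18)=6765.

Final answer: 6765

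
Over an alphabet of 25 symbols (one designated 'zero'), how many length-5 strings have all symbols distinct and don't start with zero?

First digit: 24 (nonzero). Second: 24 (not first). Third: 23, etc.
Total: 24 x 24 x 23 x 22 x 21.

Final answer: 6120576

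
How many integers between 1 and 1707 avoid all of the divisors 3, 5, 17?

|div by 3|=569, |div by 5|=341, |div by 17|=100.
|div by 3&5|=113, |div by 3&17|=33, |div by 5&17|=20, |div by all|=6.
By inclusion-exclusion, divisible by at least one: 569+341+100-113-33-20+6 = 850.
Not divisible by any: 1707 - 850.

Final answer: 857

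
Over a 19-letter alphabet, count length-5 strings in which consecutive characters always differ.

First character: 19 choices. Each subsequent: 18 choices (must differ from the previous one).
Total: 19 x 18^4.

Final answer: 19 x 18^{4} = 1994544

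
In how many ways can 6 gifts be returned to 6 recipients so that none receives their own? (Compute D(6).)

D(n) = (n-1)(D(n-1) + D(n-2)), D(0)=1, D(1)=0.
D(2) = 1 x (0 + 1) = 1
D(3) = 2 x (1 + 0) = 2
D(4) = 3 x (2 + 1) = 9
D(5) = 4 x (9 + 2) = 44
D(6) = 5 x (D(5) + D(4)) = 5 x (44 + 9)

Final answer: D(6) = 265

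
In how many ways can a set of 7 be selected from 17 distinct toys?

C(17,7) = 17!/(7! x (17-7)!).

Final answer: C(17,7) = 19448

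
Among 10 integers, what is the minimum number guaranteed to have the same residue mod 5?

There are 5 possible values for residue mod 5. With 10 integers and 5 categories, by pigeonhole: ceiling(10/5).

Final answer: 2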